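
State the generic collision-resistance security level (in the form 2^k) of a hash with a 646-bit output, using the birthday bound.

Step 1: The birthday paradox gives collision probability ~50% after sqrt(2^n) = 2^(n/2) hashes.
Step 2: For 646-bit output: 2^(646/2) = 2^323.
Step 3: Approximately 2^323 hash computations needed.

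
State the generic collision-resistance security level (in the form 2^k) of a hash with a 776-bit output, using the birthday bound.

Step 1: The birthday paradox gives collision probability ~50% after sqrt(2^n) = 2^(n/2) hashes.
Step 2: For 776-bit output: 2^(776/2) = 2^388.
Step 3: Approximately 2^388 hash computations needed.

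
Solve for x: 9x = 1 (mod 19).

Step 1: We need x such that 9 * x = 1 (mod 19).
Step 2: Using the extended Euclidean algorithm or trial:
  9 * 17 = 153 = 8 * 19 + 1.
Step 3: Since 153 mod 19 = 1, the inverse is x = 17.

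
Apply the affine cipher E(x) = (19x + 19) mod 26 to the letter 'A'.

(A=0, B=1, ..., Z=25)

Step 1: Convert 'A' to number: x = 0.
Step 2: E(0) = (19 * 0 + 19) mod 26 = 19 mod 26 = 19.
Step 3: Convert 19 back to letter: T.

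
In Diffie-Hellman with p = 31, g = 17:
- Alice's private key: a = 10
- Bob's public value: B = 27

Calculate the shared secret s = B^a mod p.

Step 1: s = B^a mod p = 27^10 mod 31.
  27^1 mod 31 = 27
  27^2 mod 31 = (27 * 27) mod 31 = 16
  27^3 mod 31 = (16 * 27) mod 31 = 29
  27^4 mod 31 = (29 * 27) mod 31 = 8
  27^5 mod 31 = (8 * 27) mod 31 = 30
  27^6 mod 31 = (30 * 27) mod 31 = 4
  27^7 mod 31 = (4 * 27) mod 31 = 15
  27^8 mod 31 = (15 * 27) mod 31 = 2
  27^9 mod 31 = (2 * 27) mod 31 = 23
  27^10 mod 31 = (23 * 27) mod 31 = 1
Result: shared secret = 1.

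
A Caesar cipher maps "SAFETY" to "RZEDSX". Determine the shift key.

Step 1: Compare first letters: S (position 18) -> R (position 17).
Step 2: Shift = (17 - 18) mod 26 = 25.
The shift value is 25.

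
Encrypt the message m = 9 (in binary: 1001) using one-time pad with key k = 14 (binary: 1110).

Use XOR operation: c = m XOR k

Step 1: Write out the XOR operation bit by bit:
  Message: 1001
  Key:     1110
  XOR:     0111
Step 2: Convert to decimal: 0111 = 7.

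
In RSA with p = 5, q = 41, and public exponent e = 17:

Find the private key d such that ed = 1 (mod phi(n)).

Step 1: n = 5 * 41 = 205.
Step 2: phi(n) = 4 * 40 = 160.
Step 3: Find d such that 17 * d = 1 (mod 160).
Step 4: d = 17^(-1) mod 160 = 113.
Verification: 17 * 113 = 1921 = 12 * 160 + 1.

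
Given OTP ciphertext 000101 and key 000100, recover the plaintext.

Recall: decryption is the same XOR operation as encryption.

Step 1: XOR ciphertext with key:
  Ciphertext: 000101
  Key:        000100
  XOR:        000001
Step 2: Plaintext = 000001 = 1 in decimal.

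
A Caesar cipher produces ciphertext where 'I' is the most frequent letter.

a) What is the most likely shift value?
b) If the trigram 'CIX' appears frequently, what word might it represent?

Step 1: In English, 'E' is the most frequent letter (12.7%).
Step 2: The most frequent ciphertext letter is 'I' (position 8).
Step 3: Shift = (8 - 4) mod 26 = 4.
Step 4: Decrypt 'CIX' by shifting back 4:
  C -> Y
  I -> E
  X -> T
Step 5: 'CIX' decrypts to 'YET'.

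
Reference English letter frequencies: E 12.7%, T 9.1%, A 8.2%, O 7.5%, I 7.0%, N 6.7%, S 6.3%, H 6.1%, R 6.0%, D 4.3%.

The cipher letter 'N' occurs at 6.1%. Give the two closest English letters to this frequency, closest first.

Step 1: Observed frequency of 'N' is 6.1%.
Step 2: Compute distances to each reference frequency and sort:
  H (6.1%): difference = 0.0% <-- BEST
  R (6.0%): difference = 0.1% <-- RUNNER-UP
  S (6.3%): difference = 0.2%
  N (6.7%): difference = 0.6%
  I (7.0%): difference = 0.9%
Step 3: Most likely is 'H' (6.1%, diff 0.0%); second most likely is 'R' (6.0%, diff 0.1%).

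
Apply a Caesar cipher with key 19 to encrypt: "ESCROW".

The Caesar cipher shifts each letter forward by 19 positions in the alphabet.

Step 1: For each letter, shift forward by 19 positions (mod 26).
  E (position 4) -> position (4+19) mod 26 = 23 -> X
  S (position 18) -> position (18+19) mod 26 = 11 -> L
  C (position 2) -> position (2+19) mod 26 = 21 -> V
  R (position 17) -> position (17+19) mod 26 = 10 -> K
  O (position 14) -> position (14+19) mod 26 = 7 -> H
  W (position 22) -> position (22+19) mod 26 = 15 -> P
Result: XLVKHP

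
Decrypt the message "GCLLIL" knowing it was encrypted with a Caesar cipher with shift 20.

Step 1: Reverse the shift by subtracting 20 from each letter position.
  G (position 6) -> position (6-20) mod 26 = 12 -> M
  C (position 2) -> position (2-20) mod 26 = 8 -> I
  L (position 11) -> position (11-20) mod 26 = 17 -> R
  L (position 11) -> position (11-20) mod 26 = 17 -> R
  I (position 8) -> position (8-20) mod 26 = 14 -> O
  L (position 11) -> position (11-20) mod 26 = 17 -> R
Decrypted message: MIRROR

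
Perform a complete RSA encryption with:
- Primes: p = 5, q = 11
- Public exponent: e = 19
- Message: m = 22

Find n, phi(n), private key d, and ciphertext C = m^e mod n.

Step 1: n = 5 * 11 = 55.
Step 2: phi(n) = (5-1)(11-1) = 4 * 10 = 40.
Step 3: Find d = 19^(-1) mod 40 = 19.
  Verify: 19 * 19 = 361 = 1 (mod 40).
Step 4: C = 22^19 mod 55 = 33.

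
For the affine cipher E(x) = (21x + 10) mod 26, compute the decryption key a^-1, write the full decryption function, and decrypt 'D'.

Step 1: Find a^-1, the modular inverse of 21 mod 26.
Step 2: We need 21 * a^-1 = 1 (mod 26).
Step 3: 21 * 5 = 105 = 4 * 26 + 1, so a^-1 = 5.
Step 4: D(y) = 5(y - 10) mod 26.
Step 5: Apply to 'D' (y = 3): D(3) = 5 * (3 - 10) mod 26 = 5 * -7 mod 26 = 17 -> 'R'.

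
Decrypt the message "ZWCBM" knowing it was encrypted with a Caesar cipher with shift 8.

Step 1: Reverse the shift by subtracting 8 from each letter position.
  Z (position 25) -> position (25-8) mod 26 = 17 -> R
  W (position 22) -> position (22-8) mod 26 = 14 -> O
  C (position 2) -> position (2-8) mod 26 = 20 -> U
  B (position 1) -> position (1-8) mod 26 = 19 -> T
  M (position 12) -> position (12-8) mod 26 = 4 -> E
Decrypted message: ROUTE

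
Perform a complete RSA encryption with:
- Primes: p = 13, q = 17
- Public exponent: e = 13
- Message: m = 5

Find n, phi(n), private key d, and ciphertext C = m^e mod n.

Step 1: n = 13 * 17 = 221.
Step 2: phi(n) = (13-1)(17-1) = 12 * 16 = 192.
Step 3: Find d = 13^(-1) mod 192 = 133.
  Verify: 13 * 133 = 1729 = 1 (mod 192).
Step 4: C = 5^13 mod 221 = 122.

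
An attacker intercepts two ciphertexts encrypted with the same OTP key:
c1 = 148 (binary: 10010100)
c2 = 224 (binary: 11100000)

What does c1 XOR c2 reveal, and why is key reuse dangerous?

Step 1: c1 XOR c2 = (m1 XOR k) XOR (m2 XOR k).
Step 2: By XOR associativity/commutativity: = m1 XOR m2 XOR k XOR k = m1 XOR m2.
Step 3: 10010100 XOR 11100000 = 01110100 = 116.
Step 4: The key cancels out! An attacker learns m1 XOR m2 = 116, revealing the relationship between plaintexts.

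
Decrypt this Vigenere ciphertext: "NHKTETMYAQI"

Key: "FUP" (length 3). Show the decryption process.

Step 1: Key 'FUP' has length 3. Extended key: FUPFUPFUPFU
Step 2: Decrypt each position:
  N(13) - F(5) = 8 = I
  H(7) - U(20) = 13 = N
  K(10) - P(15) = 21 = V
  T(19) - F(5) = 14 = O
  E(4) - U(20) = 10 = K
  T(19) - P(15) = 4 = E
  M(12) - F(5) = 7 = H
  Y(24) - U(20) = 4 = E
  A(0) - P(15) = 11 = L
  Q(16) - F(5) = 11 = L
  I(8) - U(20) = 14 = O
Plaintext: INVOKEHELLO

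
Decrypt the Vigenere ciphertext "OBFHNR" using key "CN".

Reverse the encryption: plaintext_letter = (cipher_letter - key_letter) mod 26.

Step 1: Extend key: CNCNCN
Step 2: Decrypt each letter (c - k) mod 26:
  O(14) - C(2) = (14-2) mod 26 = 12 = M
  B(1) - N(13) = (1-13) mod 26 = 14 = O
  F(5) - C(2) = (5-2) mod 26 = 3 = D
  H(7) - N(13) = (7-13) mod 26 = 20 = U
  N(13) - C(2) = (13-2) mod 26 = 11 = L
  R(17) - N(13) = (17-13) mod 26 = 4 = E
Plaintext: MODULE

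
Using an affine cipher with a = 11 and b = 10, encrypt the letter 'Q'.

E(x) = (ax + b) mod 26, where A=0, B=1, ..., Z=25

Step 1: Convert 'Q' to number: x = 16.
Step 2: E(16) = (11 * 16 + 10) mod 26 = 186 mod 26 = 4.
Step 3: Convert 4 back to letter: E.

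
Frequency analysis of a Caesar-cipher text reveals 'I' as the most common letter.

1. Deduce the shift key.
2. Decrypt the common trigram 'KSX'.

Step 1: In English, 'E' is the most frequent letter (12.7%).
Step 2: The most frequent ciphertext letter is 'I' (position 8).
Step 3: Shift = (8 - 4) mod 26 = 4.
Step 4: Decrypt 'KSX' by shifting back 4:
  K -> G
  S -> O
  X -> T
Step 5: 'KSX' decrypts to 'GOT'.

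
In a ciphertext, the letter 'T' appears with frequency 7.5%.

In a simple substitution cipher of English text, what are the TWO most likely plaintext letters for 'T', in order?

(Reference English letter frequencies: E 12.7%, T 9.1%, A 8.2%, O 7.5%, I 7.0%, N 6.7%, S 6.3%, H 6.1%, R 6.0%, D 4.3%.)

Step 1: Observed frequency of 'T' is 7.5%.
Step 2: Compute distances to each reference frequency and sort:
  O (7.5%): difference = 0.0% <-- BEST
  I (7.0%): difference = 0.5% <-- RUNNER-UP
  A (8.2%): difference = 0.7%
  N (6.7%): difference = 0.8%
  S (6.3%): difference = 1.2%
Step 3: Most likely is 'O' (7.5%, diff 0.0%); second most likely is 'I' (7.0%, diff 0.5%).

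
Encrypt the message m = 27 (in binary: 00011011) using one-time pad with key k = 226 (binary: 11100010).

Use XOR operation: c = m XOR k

Step 1: Write out the XOR operation bit by bit:
  Message: 00011011
  Key:     11100010
  XOR:     11111001
Step 2: Convert to decimal: 11111001 = 249.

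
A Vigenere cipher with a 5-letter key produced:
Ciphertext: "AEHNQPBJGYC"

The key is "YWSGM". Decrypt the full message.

Step 1: Key 'YWSGM' has length 5. Extended key: YWSGMYWSGMY
Step 2: Decrypt each position:
  A(0) - Y(24) = 2 = C
  E(4) - W(22) = 8 = I
  H(7) - S(18) = 15 = P
  N(13) - G(6) = 7 = H
  Q(16) - M(12) = 4 = E
  P(15) - Y(24) = 17 = R
  B(1) - W(22) = 5 = F
  J(9) - S(18) = 17 = R
  G(6) - G(6) = 0 = A
  Y(24) - M(12) = 12 = M
  C(2) - Y(24) = 4 = E
Plaintext: CIPHERFRAME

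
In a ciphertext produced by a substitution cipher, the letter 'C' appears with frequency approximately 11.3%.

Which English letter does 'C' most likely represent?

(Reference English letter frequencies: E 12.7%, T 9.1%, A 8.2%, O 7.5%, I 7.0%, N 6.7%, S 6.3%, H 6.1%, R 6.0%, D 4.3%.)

Step 1: The observed frequency is 11.3%.
Step 2: Compare with English frequencies:
  E: 12.7% (difference: 1.4%) <-- closest
  T: 9.1% (difference: 2.2%)
  A: 8.2% (difference: 3.1%)
  O: 7.5% (difference: 3.8%)
  I: 7.0% (difference: 4.3%)
  N: 6.7% (difference: 4.6%)
  S: 6.3% (difference: 5.0%)
  H: 6.1% (difference: 5.2%)
  R: 6.0% (difference: 5.3%)
  D: 4.3% (difference: 7.0%)
Step 3: 'C' most likely represents 'E' (frequency 12.7%).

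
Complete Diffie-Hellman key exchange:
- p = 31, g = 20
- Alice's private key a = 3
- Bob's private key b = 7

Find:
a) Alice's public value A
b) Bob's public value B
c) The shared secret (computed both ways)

Step 1: A = g^a mod p = 20^3 mod 31 = 2.
Step 2: B = g^b mod p = 20^7 mod 31 = 18.
Step 3: Alice computes s = B^a mod p = 18^3 mod 31 = 4.
Step 4: Bob computes s = A^b mod p = 2^7 mod 31 = 4.
Both sides agree: shared secret = 4.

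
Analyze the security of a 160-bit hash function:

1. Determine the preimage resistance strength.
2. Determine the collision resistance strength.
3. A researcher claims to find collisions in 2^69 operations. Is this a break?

Step 1: Preimage resistance requires brute-force of 2^160 operations.
Step 2: Collision resistance (birthday bound) = 2^(160/2) = 2^80.
Step 3: The claimed attack costs 2^69 operations.
Step 4: Since 2^69 < 2^80, the claimed attack beats the generic birthday bound, so collision resistance is broken.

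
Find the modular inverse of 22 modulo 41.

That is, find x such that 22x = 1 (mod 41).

Step 1: We need x such that 22 * x = 1 (mod 41).
Step 2: Using the extended Euclidean algorithm or trial:
  22 * 28 = 616 = 15 * 41 + 1.
Step 3: Since 616 mod 41 = 1, the inverse is x = 28.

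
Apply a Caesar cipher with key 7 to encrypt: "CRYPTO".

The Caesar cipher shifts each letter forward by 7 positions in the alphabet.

Step 1: For each letter, shift forward by 7 positions (mod 26).
  C (position 2) -> position (2+7) mod 26 = 9 -> J
  R (position 17) -> position (17+7) mod 26 = 24 -> Y
  Y (position 24) -> position (24+7) mod 26 = 5 -> F
  P (position 15) -> position (15+7) mod 26 = 22 -> W
  T (position 19) -> position (19+7) mod 26 = 0 -> A
  O (position 14) -> position (14+7) mod 26 = 21 -> V
Result: JYFWAV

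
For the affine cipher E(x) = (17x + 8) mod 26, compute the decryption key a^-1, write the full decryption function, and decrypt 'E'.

Step 1: Find a^-1, the modular inverse of 17 mod 26.
Step 2: We need 17 * a^-1 = 1 (mod 26).
Step 3: 17 * 23 = 391 = 15 * 26 + 1, so a^-1 = 23.
Step 4: D(y) = 23(y - 8) mod 26.
Step 5: Apply to 'E' (y = 4): D(4) = 23 * (4 - 8) mod 26 = 23 * -4 mod 26 = 12 -> 'M'.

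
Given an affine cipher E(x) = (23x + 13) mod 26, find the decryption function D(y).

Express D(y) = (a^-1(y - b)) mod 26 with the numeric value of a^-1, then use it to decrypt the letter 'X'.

Step 1: Find a^-1, the modular inverse of 23 mod 26.
Step 2: We need 23 * a^-1 = 1 (mod 26).
Step 3: 23 * 17 = 391 = 15 * 26 + 1, so a^-1 = 17.
Step 4: D(y) = 17(y - 13) mod 26.
Step 5: Apply to 'X' (y = 23): D(23) = 17 * (23 - 13) mod 26 = 17 * 10 mod 26 = 14 -> 'O'.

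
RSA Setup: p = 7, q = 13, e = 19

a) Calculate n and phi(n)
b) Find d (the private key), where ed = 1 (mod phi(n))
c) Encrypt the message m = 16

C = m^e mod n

Step 1: n = 7 * 13 = 91.
Step 2: phi(n) = (7-1)(13-1) = 6 * 12 = 72.
Step 3: Find d = 19^(-1) mod 72 = 19.
  Verify: 19 * 19 = 361 = 1 (mod 72).
Step 4: C = 16^19 mod 91 = 16.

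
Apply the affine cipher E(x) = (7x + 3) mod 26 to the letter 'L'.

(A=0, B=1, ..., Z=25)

Step 1: Convert 'L' to number: x = 11.
Step 2: E(11) = (7 * 11 + 3) mod 26 = 80 mod 26 = 2.
Step 3: Convert 2 back to letter: C.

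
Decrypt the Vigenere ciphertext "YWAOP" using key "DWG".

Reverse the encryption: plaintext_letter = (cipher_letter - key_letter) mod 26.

Step 1: Extend key: DWGDW
Step 2: Decrypt each letter (c - k) mod 26:
  Y(24) - D(3) = (24-3) mod 26 = 21 = V
  W(22) - W(22) = (22-22) mod 26 = 0 = A
  A(0) - G(6) = (0-6) mod 26 = 20 = U
  O(14) - D(3) = (14-3) mod 26 = 11 = L
  P(15) - W(22) = (15-22) mod 26 = 19 = T
Plaintext: VAULT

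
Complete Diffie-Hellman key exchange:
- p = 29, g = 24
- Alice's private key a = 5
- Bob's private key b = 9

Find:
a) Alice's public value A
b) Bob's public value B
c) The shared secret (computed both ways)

Step 1: A = g^a mod p = 24^5 mod 29 = 7.
Step 2: B = g^b mod p = 24^9 mod 29 = 25.
Step 3: Alice computes s = B^a mod p = 25^5 mod 29 = 20.
Step 4: Bob computes s = A^b mod p = 7^9 mod 29 = 20.
Both sides agree: shared secret = 20.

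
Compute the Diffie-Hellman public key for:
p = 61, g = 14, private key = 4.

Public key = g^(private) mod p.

Step 1: A = g^a mod p = 14^4 mod 61.
  14^1 mod 61 = 14
  14^2 mod 61 = (14 * 14) mod 61 = 13
  14^3 mod 61 = (13 * 14) mod 61 = 60
  14^4 mod 61 = (60 * 14) mod 61 = 47
Result: A = 47.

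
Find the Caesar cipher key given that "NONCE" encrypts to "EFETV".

Step 1: Compare first letters: N (position 13) -> E (position 4).
Step 2: Shift = (4 - 13) mod 26 = 17.
The shift value is 17.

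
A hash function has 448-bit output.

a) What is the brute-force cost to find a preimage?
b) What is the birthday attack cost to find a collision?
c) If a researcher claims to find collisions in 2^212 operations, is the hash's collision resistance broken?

Step 1: Preimage resistance requires brute-force of 2^448 operations.
Step 2: Collision resistance (birthday bound) = 2^(448/2) = 2^224.
Step 3: The claimed attack costs 2^212 operations.
Step 4: Since 2^212 < 2^224, the claimed attack beats the generic birthday bound, so collision resistance is broken.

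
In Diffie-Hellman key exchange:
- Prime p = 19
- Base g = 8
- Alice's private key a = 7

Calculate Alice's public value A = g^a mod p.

Step 1: A = g^a mod p = 8^7 mod 19.
  8^1 mod 19 = 8
  8^2 mod 19 = (8 * 8) mod 19 = 7
  8^3 mod 19 = (7 * 8) mod 19 = 18
  8^4 mod 19 = (18 * 8) mod 19 = 11
  8^5 mod 19 = (11 * 8) mod 19 = 12
  8^6 mod 19 = (12 * 8) mod 19 = 1
  8^7 mod 19 = (1 * 8) mod 19 = 8
Result: A = 8.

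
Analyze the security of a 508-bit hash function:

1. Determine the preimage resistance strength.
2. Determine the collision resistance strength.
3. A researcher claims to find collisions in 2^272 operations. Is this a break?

Step 1: Preimage resistance requires brute-force of 2^508 operations.
Step 2: Collision resistance (birthday bound) = 2^(508/2) = 2^254.
Step 3: The claimed attack costs 2^272 operations.
Step 4: Since 2^272 >= 2^254, the claimed attack is no faster than the generic birthday attack, so this does not break collision resistance.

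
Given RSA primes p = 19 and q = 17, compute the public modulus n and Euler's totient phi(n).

Step 1: n = p * q = 19 * 17 = 323.
Step 2: phi(n) = (p-1)(q-1) = 18 * 16 = 288.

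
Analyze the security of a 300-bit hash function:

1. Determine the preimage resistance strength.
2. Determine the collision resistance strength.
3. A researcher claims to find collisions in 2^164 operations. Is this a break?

Step 1: Preimage resistance requires brute-force of 2^300 operations.
Step 2: Collision resistance (birthday bound) = 2^(300/2) = 2^150.
Step 3: The claimed attack costs 2^164 operations.
Step 4: Since 2^164 >= 2^150, the claimed attack is no faster than the generic birthday attack, so this does not break collision resistance.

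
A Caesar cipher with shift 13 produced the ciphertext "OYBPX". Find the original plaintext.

Step 1: Reverse the shift by subtracting 13 from each letter position.
  O (position 14) -> position (14-13) mod 26 = 1 -> B
  Y (position 24) -> position (24-13) mod 26 = 11 -> L
  B (position 1) -> position (1-13) mod 26 = 14 -> O
  P (position 15) -> position (15-13) mod 26 = 2 -> C
  X (position 23) -> position (23-13) mod 26 = 10 -> K
Decrypted message: BLOCK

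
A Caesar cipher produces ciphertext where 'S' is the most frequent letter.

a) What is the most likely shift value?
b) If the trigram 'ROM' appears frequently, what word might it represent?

Step 1: In English, 'E' is the most frequent letter (12.7%).
Step 2: The most frequent ciphertext letter is 'S' (position 18).
Step 3: Shift = (18 - 4) mod 26 = 14.
Step 4: Decrypt 'ROM' by shifting back 14:
  R -> D
  O -> A
  M -> Y
Step 5: 'ROM' decrypts to 'DAY'.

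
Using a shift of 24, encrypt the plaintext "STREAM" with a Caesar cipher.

Step 1: For each letter, shift forward by 24 positions (mod 26).
  S (position 18) -> position (18+24) mod 26 = 16 -> Q
  T (position 19) -> position (19+24) mod 26 = 17 -> R
  R (position 17) -> position (17+24) mod 26 = 15 -> P
  E (position 4) -> position (4+24) mod 26 = 2 -> C
  A (position 0) -> position (0+24) mod 26 = 24 -> Y
  M (position 12) -> position (12+24) mod 26 = 10 -> K
Result: QRPCYK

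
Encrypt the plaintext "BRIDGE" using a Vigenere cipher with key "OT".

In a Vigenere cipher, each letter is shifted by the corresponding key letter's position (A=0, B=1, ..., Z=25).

Step 1: Repeat key to match plaintext length:
  Plaintext: BRIDGE
  Key:       OTOTOT
Step 2: Encrypt each letter:
  B(1) + O(14) = (1+14) mod 26 = 15 = P
  R(17) + T(19) = (17+19) mod 26 = 10 = K
  I(8) + O(14) = (8+14) mod 26 = 22 = W
  D(3) + T(19) = (3+19) mod 26 = 22 = W
  G(6) + O(14) = (6+14) mod 26 = 20 = U
  E(4) + T(19) = (4+19) mod 26 = 23 = X
Ciphertext: PKWWUX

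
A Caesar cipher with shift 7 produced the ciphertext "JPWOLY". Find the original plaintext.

Step 1: Reverse the shift by subtracting 7 from each letter position.
  J (position 9) -> position (9-7) mod 26 = 2 -> C
  P (position 15) -> position (15-7) mod 26 = 8 -> I
  W (position 22) -> position (22-7) mod 26 = 15 -> P
  O (position 14) -> position (14-7) mod 26 = 7 -> H
  L (position 11) -> position (11-7) mod 26 = 4 -> E
  Y (position 24) -> position (24-7) mod 26 = 17 -> R
Decrypted message: CIPHER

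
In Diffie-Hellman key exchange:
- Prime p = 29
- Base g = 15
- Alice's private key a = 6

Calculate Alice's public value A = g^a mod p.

Step 1: A = g^a mod p = 15^6 mod 29.
  15^1 mod 29 = 15
  15^2 mod 29 = (15 * 15) mod 29 = 22
  15^3 mod 29 = (22 * 15) mod 29 = 11
  15^4 mod 29 = (11 * 15) mod 29 = 20
  15^5 mod 29 = (20 * 15) mod 29 = 10
  15^6 mod 29 = (10 * 15) mod 29 = 5
Result: A = 5.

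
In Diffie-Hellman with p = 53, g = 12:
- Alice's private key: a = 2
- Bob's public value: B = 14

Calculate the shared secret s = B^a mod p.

Step 1: s = B^a mod p = 14^2 mod 53.
  14^1 mod 53 = 14
  14^2 mod 53 = (14 * 14) mod 53 = 37
Result: shared secret = 37.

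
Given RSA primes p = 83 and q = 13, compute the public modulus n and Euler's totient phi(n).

Step 1: n = p * q = 83 * 13 = 1079.
Step 2: phi(n) = (p-1)(q-1) = 82 * 12 = 984.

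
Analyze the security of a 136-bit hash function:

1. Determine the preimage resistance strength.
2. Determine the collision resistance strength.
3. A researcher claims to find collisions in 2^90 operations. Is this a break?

Step 1: Preimage resistance requires brute-force of 2^136 operations.
Step 2: Collision resistance (birthday bound) = 2^(136/2) = 2^68.
Step 3: The claimed attack costs 2^90 operations.
Step 4: Since 2^90 >= 2^68, the claimed attack is no faster than the generic birthday attack, so this does not break collision resistance.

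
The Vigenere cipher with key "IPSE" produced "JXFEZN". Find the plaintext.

Step 1: Extend key: IPSEIP
Step 2: Decrypt each letter (c - k) mod 26:
  J(9) - I(8) = (9-8) mod 26 = 1 = B
  X(23) - P(15) = (23-15) mod 26 = 8 = I
  F(5) - S(18) = (5-18) mod 26 = 13 = N
  E(4) - E(4) = (4-4) mod 26 = 0 = A
  Z(25) - I(8) = (25-8) mod 26 = 17 = R
  N(13) - P(15) = (13-15) mod 26 = 24 = Y
Plaintext: BINARY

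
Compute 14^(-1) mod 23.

Step 1: We need x such that 14 * x = 1 (mod 23).
Step 2: Using the extended Euclidean algorithm or trial:
  14 * 5 = 70 = 3 * 23 + 1.
Step 3: Since 70 mod 23 = 1, the inverse is x = 5.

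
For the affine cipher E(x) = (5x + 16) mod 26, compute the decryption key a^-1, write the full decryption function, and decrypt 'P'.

Step 1: Find a^-1, the modular inverse of 5 mod 26.
Step 2: We need 5 * a^-1 = 1 (mod 26).
Step 3: 5 * 21 = 105 = 4 * 26 + 1, so a^-1 = 21.
Step 4: D(y) = 21(y - 16) mod 26.
Step 5: Apply to 'P' (y = 15): D(15) = 21 * (15 - 16) mod 26 = 21 * -1 mod 26 = 5 -> 'F'.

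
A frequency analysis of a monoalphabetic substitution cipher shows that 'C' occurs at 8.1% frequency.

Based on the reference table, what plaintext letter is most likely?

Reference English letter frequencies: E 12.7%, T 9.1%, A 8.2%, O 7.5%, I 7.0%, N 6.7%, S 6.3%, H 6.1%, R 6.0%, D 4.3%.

Step 1: The observed frequency is 8.1%.
Step 2: Compare with English frequencies:
  E: 12.7% (difference: 4.6%)
  T: 9.1% (difference: 1.0%)
  A: 8.2% (difference: 0.1%) <-- closest
  O: 7.5% (difference: 0.6%)
  I: 7.0% (difference: 1.1%)
  N: 6.7% (difference: 1.4%)
  S: 6.3% (difference: 1.8%)
  H: 6.1% (difference: 2.0%)
  R: 6.0% (difference: 2.1%)
  D: 4.3% (difference: 3.8%)
Step 3: 'C' most likely represents 'A' (frequency 8.2%).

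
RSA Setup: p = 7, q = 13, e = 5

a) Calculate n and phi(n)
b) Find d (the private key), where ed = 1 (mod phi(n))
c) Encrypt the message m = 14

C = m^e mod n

Step 1: n = 7 * 13 = 91.
Step 2: phi(n) = (7-1)(13-1) = 6 * 12 = 72.
Step 3: Find d = 5^(-1) mod 72 = 29.
  Verify: 5 * 29 = 145 = 1 (mod 72).
Step 4: C = 14^5 mod 91 = 14.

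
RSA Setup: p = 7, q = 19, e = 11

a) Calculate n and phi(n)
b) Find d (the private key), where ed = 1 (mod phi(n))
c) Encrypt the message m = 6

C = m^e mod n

Step 1: n = 7 * 19 = 133.
Step 2: phi(n) = (7-1)(19-1) = 6 * 18 = 108.
Step 3: Find d = 11^(-1) mod 108 = 59.
  Verify: 11 * 59 = 649 = 1 (mod 108).
Step 4: C = 6^11 mod 133 = 55.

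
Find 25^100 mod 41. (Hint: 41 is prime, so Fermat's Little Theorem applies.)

Step 1: Since 41 is prime, by Fermat's Little Theorem: 25^40 = 1 (mod 41).
Step 2: Reduce exponent: 100 mod 40 = 20.
Step 3: So 25^100 = 25^20 (mod 41).
Step 4: 25^20 mod 41 = 1.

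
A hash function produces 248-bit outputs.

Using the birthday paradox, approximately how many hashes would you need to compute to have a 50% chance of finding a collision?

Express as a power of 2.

Step 1: The birthday paradox gives collision probability ~50% after sqrt(2^n) = 2^(n/2) hashes.
Step 2: For 248-bit output: 2^(248/2) = 2^124.
Step 3: Approximately 2^124 hash computations needed.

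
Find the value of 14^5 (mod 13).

Step 1: Compute 14^5 mod 13 step by step, reducing modulo 13 at each step.
  14^1 mod 13 = 1
  14^2 mod 13 = (1 * 14) mod 13 = 1
  14^3 mod 13 = (1 * 14) mod 13 = 1
  14^4 mod 13 = (1 * 14) mod 13 = 1
  14^5 mod 13 = (1 * 14) mod 13 = 1
Step 2: Result = 1.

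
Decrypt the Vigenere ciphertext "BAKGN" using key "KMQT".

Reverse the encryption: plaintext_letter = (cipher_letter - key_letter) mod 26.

Step 1: Extend key: KMQTK
Step 2: Decrypt each letter (c - k) mod 26:
  B(1) - K(10) = (1-10) mod 26 = 17 = R
  A(0) - M(12) = (0-12) mod 26 = 14 = O
  K(10) - Q(16) = (10-16) mod 26 = 20 = U
  G(6) - T(19) = (6-19) mod 26 = 13 = N
  N(13) - K(10) = (13-10) mod 26 = 3 = D
Plaintext: ROUND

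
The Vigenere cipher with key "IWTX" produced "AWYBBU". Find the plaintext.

Step 1: Extend key: IWTXIW
Step 2: Decrypt each letter (c - k) mod 26:
  A(0) - I(8) = (0-8) mod 26 = 18 = S
  W(22) - W(22) = (22-22) mod 26 = 0 = A
  Y(24) - T(19) = (24-19) mod 26 = 5 = F
  B(1) - X(23) = (1-23) mod 26 = 4 = E
  B(1) - I(8) = (1-8) mod 26 = 19 = T
  U(20) - W(22) = (20-22) mod 26 = 24 = Y
Plaintext: SAFETY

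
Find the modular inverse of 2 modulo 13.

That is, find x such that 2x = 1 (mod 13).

Step 1: We need x such that 2 * x = 1 (mod 13).
Step 2: Using the extended Euclidean algorithm or trial:
  2 * 7 = 14 = 1 * 13 + 1.
Step 3: Since 14 mod 13 = 1, the inverse is x = 7.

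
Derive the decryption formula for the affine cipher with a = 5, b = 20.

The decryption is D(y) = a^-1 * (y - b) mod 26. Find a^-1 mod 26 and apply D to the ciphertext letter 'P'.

Step 1: Find a^-1, the modular inverse of 5 mod 26.
Step 2: We need 5 * a^-1 = 1 (mod 26).
Step 3: 5 * 21 = 105 = 4 * 26 + 1, so a^-1 = 21.
Step 4: D(y) = 21(y - 20) mod 26.
Step 5: Apply to 'P' (y = 15): D(15) = 21 * (15 - 20) mod 26 = 21 * -5 mod 26 = 25 -> 'Z'.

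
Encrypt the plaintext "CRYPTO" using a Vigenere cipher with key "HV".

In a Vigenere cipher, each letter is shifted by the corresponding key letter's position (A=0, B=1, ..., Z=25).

Step 1: Repeat key to match plaintext length:
  Plaintext: CRYPTO
  Key:       HVHVHV
Step 2: Encrypt each letter:
  C(2) + H(7) = (2+7) mod 26 = 9 = J
  R(17) + V(21) = (17+21) mod 26 = 12 = M
  Y(24) + H(7) = (24+7) mod 26 = 5 = F
  P(15) + V(21) = (15+21) mod 26 = 10 = K
  T(19) + H(7) = (19+7) mod 26 = 0 = A
  O(14) + V(21) = (14+21) mod 26 = 9 = J
Ciphertext: JMFKAJ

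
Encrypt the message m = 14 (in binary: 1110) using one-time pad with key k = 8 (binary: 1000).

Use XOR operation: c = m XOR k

Step 1: Write out the XOR operation bit by bit:
  Message: 1110
  Key:     1000
  XOR:     0110
Step 2: Convert to decimal: 0110 = 6.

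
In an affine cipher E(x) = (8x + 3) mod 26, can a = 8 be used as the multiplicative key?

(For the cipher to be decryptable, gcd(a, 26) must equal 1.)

Step 1: Compute gcd(8, 26).
Step 2: gcd(8, 26) = 2.
Since gcd = 2 != 1, 8 shares a common factor with 26, so it cannot be used.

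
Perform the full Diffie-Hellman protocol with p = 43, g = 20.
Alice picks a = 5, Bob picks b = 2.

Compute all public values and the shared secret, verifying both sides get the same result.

Step 1: A = g^a mod p = 20^5 mod 43 = 26.
Step 2: B = g^b mod p = 20^2 mod 43 = 13.
Step 3: Alice computes s = B^a mod p = 13^5 mod 43 = 31.
Step 4: Bob computes s = A^b mod p = 26^2 mod 43 = 31.
Both sides agree: shared secret = 31.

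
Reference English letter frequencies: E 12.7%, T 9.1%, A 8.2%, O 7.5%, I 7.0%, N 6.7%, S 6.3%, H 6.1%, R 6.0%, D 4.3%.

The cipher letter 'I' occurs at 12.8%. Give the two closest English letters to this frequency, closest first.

Step 1: Observed frequency of 'I' is 12.8%.
Step 2: Compute distances to each reference frequency and sort:
  E (12.7%): difference = 0.1% <-- BEST
  T (9.1%): difference = 3.7% <-- RUNNER-UP
  A (8.2%): difference = 4.6%
  O (7.5%): difference = 5.3%
  I (7.0%): difference = 5.8%
Step 3: Most likely is 'E' (12.7%, diff 0.1%); second most likely is 'T' (9.1%, diff 3.7%).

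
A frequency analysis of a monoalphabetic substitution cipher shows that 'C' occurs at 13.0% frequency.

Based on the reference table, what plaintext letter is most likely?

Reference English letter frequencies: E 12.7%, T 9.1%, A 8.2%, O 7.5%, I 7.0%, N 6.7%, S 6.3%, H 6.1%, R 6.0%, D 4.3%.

Step 1: The observed frequency is 13.0%.
Step 2: Compare with English frequencies:
  E: 12.7% (difference: 0.3%) <-- closest
  T: 9.1% (difference: 3.9%)
  A: 8.2% (difference: 4.8%)
  O: 7.5% (difference: 5.5%)
  I: 7.0% (difference: 6.0%)
  N: 6.7% (difference: 6.3%)
  S: 6.3% (difference: 6.7%)
  H: 6.1% (difference: 6.9%)
  R: 6.0% (difference: 7.0%)
  D: 4.3% (difference: 8.7%)
Step 3: 'C' most likely represents 'E' (frequency 12.7%).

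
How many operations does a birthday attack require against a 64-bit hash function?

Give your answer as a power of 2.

Step 1: The birthday paradox gives collision probability ~50% after sqrt(2^n) = 2^(n/2) hashes.
Step 2: For 64-bit output: 2^(64/2) = 2^32.
Step 3: Approximately 2^32 hash computations needed.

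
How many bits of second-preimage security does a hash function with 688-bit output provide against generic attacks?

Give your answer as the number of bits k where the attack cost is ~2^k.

Step 1: The hash has a 688-bit output.
Step 2: Second-preimage resistance means: given a specific input x, it should be infeasible to find a different y with h(y) = h(x).
With a 688-bit output, a generic search for a second preimage costs about 2^688 evaluations (each trial matches the fixed target with probability 2^-688).
Step 3: Security level = 688 bits.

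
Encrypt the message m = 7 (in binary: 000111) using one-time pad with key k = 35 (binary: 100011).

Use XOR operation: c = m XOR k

Step 1: Write out the XOR operation bit by bit:
  Message: 000111
  Key:     100011
  XOR:     100100
Step 2: Convert to decimal: 100100 = 36.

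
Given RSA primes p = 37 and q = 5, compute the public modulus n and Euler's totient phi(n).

Step 1: n = p * q = 37 * 5 = 185.
Step 2: phi(n) = (p-1)(q-1) = 36 * 4 = 144.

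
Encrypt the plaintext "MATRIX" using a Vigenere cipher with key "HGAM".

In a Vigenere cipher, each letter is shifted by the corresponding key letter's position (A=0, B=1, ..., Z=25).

Step 1: Repeat key to match plaintext length:
  Plaintext: MATRIX
  Key:       HGAMHG
Step 2: Encrypt each letter:
  M(12) + H(7) = (12+7) mod 26 = 19 = T
  A(0) + G(6) = (0+6) mod 26 = 6 = G
  T(19) + A(0) = (19+0) mod 26 = 19 = T
  R(17) + M(12) = (17+12) mod 26 = 3 = D
  I(8) + H(7) = (8+7) mod 26 = 15 = P
  X(23) + G(6) = (23+6) mod 26 = 3 = D
Ciphertext: TGTDPD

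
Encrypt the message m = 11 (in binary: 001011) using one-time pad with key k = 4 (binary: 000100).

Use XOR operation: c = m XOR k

Step 1: Write out the XOR operation bit by bit:
  Message: 001011
  Key:     000100
  XOR:     001111
Step 2: Convert to decimal: 001111 = 15.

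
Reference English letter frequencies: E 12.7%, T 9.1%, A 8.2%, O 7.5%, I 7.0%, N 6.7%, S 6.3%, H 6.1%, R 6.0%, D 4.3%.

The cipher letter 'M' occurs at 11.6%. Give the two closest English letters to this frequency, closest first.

Step 1: Observed frequency of 'M' is 11.6%.
Step 2: Compute distances to each reference frequency and sort:
  E (12.7%): difference = 1.1% <-- BEST
  T (9.1%): difference = 2.5% <-- RUNNER-UP
  A (8.2%): difference = 3.4%
  O (7.5%): difference = 4.1%
  I (7.0%): difference = 4.6%
Step 3: Most likely is 'E' (12.7%, diff 1.1%); second most likely is 'T' (9.1%, diff 2.5%).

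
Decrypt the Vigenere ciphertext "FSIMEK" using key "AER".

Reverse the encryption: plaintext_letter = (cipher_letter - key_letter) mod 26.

Step 1: Extend key: AERAER
Step 2: Decrypt each letter (c - k) mod 26:
  F(5) - A(0) = (5-0) mod 26 = 5 = F
  S(18) - E(4) = (18-4) mod 26 = 14 = O
  I(8) - R(17) = (8-17) mod 26 = 17 = R
  M(12) - A(0) = (12-0) mod 26 = 12 = M
  E(4) - E(4) = (4-4) mod 26 = 0 = A
  K(10) - R(17) = (10-17) mod 26 = 19 = T
Plaintext: FORMAT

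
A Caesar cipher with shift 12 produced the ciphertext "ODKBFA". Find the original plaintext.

Step 1: Reverse the shift by subtracting 12 from each letter position.
  O (position 14) -> position (14-12) mod 26 = 2 -> C
  D (position 3) -> position (3-12) mod 26 = 17 -> R
  K (position 10) -> position (10-12) mod 26 = 24 -> Y
  B (position 1) -> position (1-12) mod 26 = 15 -> P
  F (position 5) -> position (5-12) mod 26 = 19 -> T
  A (position 0) -> position (0-12) mod 26 = 14 -> O
Decrypted message: CRYPTO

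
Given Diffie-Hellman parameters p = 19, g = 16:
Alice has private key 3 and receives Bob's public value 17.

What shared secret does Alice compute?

Step 1: s = B^a mod p = 17^3 mod 19.
  17^1 mod 19 = 17
  17^2 mod 19 = (17 * 17) mod 19 = 4
  17^3 mod 19 = (4 * 17) mod 19 = 11
Result: shared secret = 11.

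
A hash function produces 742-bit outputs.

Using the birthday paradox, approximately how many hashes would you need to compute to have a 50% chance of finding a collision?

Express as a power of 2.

Step 1: The birthday paradox gives collision probability ~50% after sqrt(2^n) = 2^(n/2) hashes.
Step 2: For 742-bit output: 2^(742/2) = 2^371.
Step 3: Approximately 2^371 hash computations needed.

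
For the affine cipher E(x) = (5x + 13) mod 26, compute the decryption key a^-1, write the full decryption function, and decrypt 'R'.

Step 1: Find a^-1, the modular inverse of 5 mod 26.
Step 2: We need 5 * a^-1 = 1 (mod 26).
Step 3: 5 * 21 = 105 = 4 * 26 + 1, so a^-1 = 21.
Step 4: D(y) = 21(y - 13) mod 26.
Step 5: Apply to 'R' (y = 17): D(17) = 21 * (17 - 13) mod 26 = 21 * 4 mod 26 = 6 -> 'G'.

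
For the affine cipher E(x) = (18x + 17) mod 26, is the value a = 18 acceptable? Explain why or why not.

Step 1: Compute gcd(18, 26).
Step 2: gcd(18, 26) = 2.
Since gcd = 2 != 1, 18 shares a common factor with 26, so it cannot be used.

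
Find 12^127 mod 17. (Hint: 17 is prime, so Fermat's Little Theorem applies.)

Step 1: Since 17 is prime, by Fermat's Little Theorem: 12^16 = 1 (mod 17).
Step 2: Reduce exponent: 127 mod 16 = 15.
Step 3: So 12^127 = 12^15 (mod 17).
Step 4: 12^15 mod 17 = 10.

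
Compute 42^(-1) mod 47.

Step 1: We need x such that 42 * x = 1 (mod 47).
Step 2: Using the extended Euclidean algorithm or trial:
  42 * 28 = 1176 = 25 * 47 + 1.
Step 3: Since 1176 mod 47 = 1, the inverse is x = 28.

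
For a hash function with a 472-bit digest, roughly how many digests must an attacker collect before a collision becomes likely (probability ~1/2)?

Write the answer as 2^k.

Step 1: The birthday paradox gives collision probability ~50% after sqrt(2^n) = 2^(n/2) hashes.
Step 2: For 472-bit output: 2^(472/2) = 2^236.
Step 3: Approximately 2^236 hash computations needed.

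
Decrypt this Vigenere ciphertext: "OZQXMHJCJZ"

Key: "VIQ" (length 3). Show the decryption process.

Step 1: Key 'VIQ' has length 3. Extended key: VIQVIQVIQV
Step 2: Decrypt each position:
  O(14) - V(21) = 19 = T
  Z(25) - I(8) = 17 = R
  Q(16) - Q(16) = 0 = A
  X(23) - V(21) = 2 = C
  M(12) - I(8) = 4 = E
  H(7) - Q(16) = 17 = R
  J(9) - V(21) = 14 = O
  C(2) - I(8) = 20 = U
  J(9) - Q(16) = 19 = T
  Z(25) - V(21) = 4 = E
Plaintext: TRACEROUTE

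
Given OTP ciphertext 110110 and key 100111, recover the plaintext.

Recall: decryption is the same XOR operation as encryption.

Step 1: XOR ciphertext with key:
  Ciphertext: 110110
  Key:        100111
  XOR:        010001
Step 2: Plaintext = 010001 = 17 in decimal.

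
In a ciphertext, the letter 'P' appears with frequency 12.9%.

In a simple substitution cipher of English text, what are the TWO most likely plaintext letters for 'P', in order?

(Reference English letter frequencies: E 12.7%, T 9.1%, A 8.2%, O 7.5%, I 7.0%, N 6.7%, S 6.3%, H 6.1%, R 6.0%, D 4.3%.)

Step 1: Observed frequency of 'P' is 12.9%.
Step 2: Compute distances to each reference frequency and sort:
  E (12.7%): difference = 0.2% <-- BEST
  T (9.1%): difference = 3.8% <-- RUNNER-UP
  A (8.2%): difference = 4.7%
  O (7.5%): difference = 5.4%
  I (7.0%): difference = 5.9%
Step 3: Most likely is 'E' (12.7%, diff 0.2%); second most likely is 'T' (9.1%, diff 3.8%).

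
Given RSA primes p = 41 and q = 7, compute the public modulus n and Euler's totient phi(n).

Step 1: n = p * q = 41 * 7 = 287.
Step 2: phi(n) = (p-1)(q-1) = 40 * 6 = 240.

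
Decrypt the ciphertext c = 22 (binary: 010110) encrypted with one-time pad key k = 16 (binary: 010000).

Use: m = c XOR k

Step 1: XOR ciphertext with key:
  Ciphertext: 010110
  Key:        010000
  XOR:        000110
Step 2: Plaintext = 000110 = 6 in decimal.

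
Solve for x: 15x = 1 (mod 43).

Step 1: We need x such that 15 * x = 1 (mod 43).
Step 2: Using the extended Euclidean algorithm or trial:
  15 * 23 = 345 = 8 * 43 + 1.
Step 3: Since 345 mod 43 = 1, the inverse is x = 23.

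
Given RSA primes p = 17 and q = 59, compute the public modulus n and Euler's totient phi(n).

Step 1: n = p * q = 17 * 59 = 1003.
Step 2: phi(n) = (p-1)(q-1) = 16 * 58 = 928.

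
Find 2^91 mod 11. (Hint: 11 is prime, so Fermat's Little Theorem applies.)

Step 1: Since 11 is prime, by Fermat's Little Theorem: 2^10 = 1 (mod 11).
Step 2: Reduce exponent: 91 mod 10 = 1.
Step 3: So 2^91 = 2^1 (mod 11).
Step 4: 2^1 mod 11 = 2.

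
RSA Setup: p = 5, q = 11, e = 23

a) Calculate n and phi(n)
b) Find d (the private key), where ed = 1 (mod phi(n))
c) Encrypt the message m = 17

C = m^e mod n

Step 1: n = 5 * 11 = 55.
Step 2: phi(n) = (5-1)(11-1) = 4 * 10 = 40.
Step 3: Find d = 23^(-1) mod 40 = 7.
  Verify: 23 * 7 = 161 = 1 (mod 40).
Step 4: C = 17^23 mod 55 = 18.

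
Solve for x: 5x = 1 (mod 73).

Step 1: We need x such that 5 * x = 1 (mod 73).
Step 2: Using the extended Euclidean algorithm or trial:
  5 * 44 = 220 = 3 * 73 + 1.
Step 3: Since 220 mod 73 = 1, the inverse is x = 44.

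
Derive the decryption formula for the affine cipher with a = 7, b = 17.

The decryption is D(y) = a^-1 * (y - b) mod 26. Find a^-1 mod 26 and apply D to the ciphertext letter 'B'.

Step 1: Find a^-1, the modular inverse of 7 mod 26.
Step 2: We need 7 * a^-1 = 1 (mod 26).
Step 3: 7 * 15 = 105 = 4 * 26 + 1, so a^-1 = 15.
Step 4: D(y) = 15(y - 17) mod 26.
Step 5: Apply to 'B' (y = 1): D(1) = 15 * (1 - 17) mod 26 = 15 * -16 mod 26 = 20 -> 'U'.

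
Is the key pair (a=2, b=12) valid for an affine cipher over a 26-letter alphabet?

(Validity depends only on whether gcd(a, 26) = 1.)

Step 1: Compute gcd(2, 26).
Step 2: gcd(2, 26) = 2.
Since gcd = 2 != 1, 2 shares a common factor with 26, so it cannot be used.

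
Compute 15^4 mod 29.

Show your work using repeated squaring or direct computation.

Step 1: Compute 15^4 mod 29 step by step, reducing modulo 29 at each step.
  15^1 mod 29 = 15
  15^2 mod 29 = (15 * 15) mod 29 = 22
  15^3 mod 29 = (22 * 15) mod 29 = 11
  15^4 mod 29 = (11 * 15) mod 29 = 20
Step 2: Result = 20.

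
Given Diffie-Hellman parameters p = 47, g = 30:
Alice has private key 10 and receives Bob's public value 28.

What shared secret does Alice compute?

Step 1: s = B^a mod p = 28^10 mod 47.
  28^1 mod 47 = 28
  28^2 mod 47 = (28 * 28) mod 47 = 32
  28^3 mod 47 = (32 * 28) mod 47 = 3
  28^4 mod 47 = (3 * 28) mod 47 = 37
  28^5 mod 47 = (37 * 28) mod 47 = 2
  28^6 mod 47 = (2 * 28) mod 47 = 9
  28^7 mod 47 = (9 * 28) mod 47 = 17
  28^8 mod 47 = (17 * 28) mod 47 = 6
  28^9 mod 47 = (6 * 28) mod 47 = 27
  28^10 mod 47 = (27 * 28) mod 47 = 4
Result: shared secret = 4.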